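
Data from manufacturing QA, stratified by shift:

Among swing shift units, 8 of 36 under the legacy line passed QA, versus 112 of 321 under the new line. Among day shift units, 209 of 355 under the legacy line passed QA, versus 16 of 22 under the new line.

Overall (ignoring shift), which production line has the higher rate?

the legacy line

Swing shift: the legacy line 8/36 = 22.2%, the new line 112/321 = 34.9% → the new line
Day shift: the legacy line 209/355 = 58.9%, the new line 16/22 = 72.7% → the new line
Overall: the legacy line 217/391 = 55.5%, the new line 128/343 = 37.3% → the legacy line
(The new line wins every shift group but the legacy line wins overall — the new line's units skew toward the low-rate swing shift group.)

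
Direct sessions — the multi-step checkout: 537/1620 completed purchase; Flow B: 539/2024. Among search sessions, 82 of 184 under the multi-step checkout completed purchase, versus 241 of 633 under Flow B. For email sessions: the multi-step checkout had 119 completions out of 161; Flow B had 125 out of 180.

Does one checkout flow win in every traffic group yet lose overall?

No

Direct: the multi-step checkout 537/1620 = 33.1%, Flow B 539/2024 = 26.6% → the multi-step checkout
Search: the multi-step checkout 82/184 = 44.6%, Flow B 241/633 = 38.1% → the multi-step checkout
Email: the multi-step checkout 119/161 = 73.9%, Flow B 125/180 = 69.4% → the multi-step checkout
Overall: the multi-step checkout 738/1965 = 37.6%, Flow B 905/2837 = 31.9% → the multi-step checkout
The multi-step checkout wins overall and in every traffic group — no reversal.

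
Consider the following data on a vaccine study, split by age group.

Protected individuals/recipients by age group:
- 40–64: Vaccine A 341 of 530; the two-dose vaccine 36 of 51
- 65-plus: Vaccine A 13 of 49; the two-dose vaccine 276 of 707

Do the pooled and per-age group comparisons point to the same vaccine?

40–64: Vaccine A 341/530 = 64.3%, the two-dose vaccine 36/51 = 70.6% → the two-dose vaccine
65-plus: Vaccine A 13/49 = 26.5%, the two-dose vaccine 276/707 = 39.0% → the two-dose vaccine
Overall: Vaccine A 354/579 = 61.1%, the two-dose vaccine 312/758 = 41.2% → Vaccine A
The two-dose vaccine wins each age group but Vaccine A wins overall — the comparison reverses. The two-dose vaccine's recipients skew toward 65-plus, which has a lower base rate.

No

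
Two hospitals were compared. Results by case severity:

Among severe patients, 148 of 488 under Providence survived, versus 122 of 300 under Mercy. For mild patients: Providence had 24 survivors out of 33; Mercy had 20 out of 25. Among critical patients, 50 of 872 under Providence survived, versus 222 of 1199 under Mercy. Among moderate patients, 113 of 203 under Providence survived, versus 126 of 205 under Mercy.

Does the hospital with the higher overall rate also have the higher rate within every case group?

Severe: Providence 148/488 = 30.3%, Mercy 122/300 = 40.7% → Mercy
Mild: Providence 24/33 = 72.7%, Mercy 20/25 = 80.0% → Mercy
Critical: Providence 50/872 = 5.7%, Mercy 222/1199 = 18.5% → Mercy
Moderate: Providence 113/203 = 55.7%, Mercy 126/205 = 61.5% → Mercy
Overall: Providence 335/1596 = 21.0%, Mercy 490/1729 = 28.3% → Mercy
Mercy wins overall and in every case group — no reversal.

Yes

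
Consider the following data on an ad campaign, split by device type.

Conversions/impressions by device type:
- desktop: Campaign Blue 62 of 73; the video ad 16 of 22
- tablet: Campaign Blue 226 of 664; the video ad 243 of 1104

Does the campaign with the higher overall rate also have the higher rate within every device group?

Desktop: Campaign Blue 62/73 = 84.9%, the video ad 16/22 = 72.7% → Campaign Blue
Tablet: Campaign Blue 226/664 = 34.0%, the video ad 243/1104 = 22.0% → Campaign Blue
Overall: Campaign Blue 288/737 = 39.1%, the video ad 259/1126 = 23.0% → Campaign Blue
Campaign Blue wins overall and in every device group — no reversal.

Yes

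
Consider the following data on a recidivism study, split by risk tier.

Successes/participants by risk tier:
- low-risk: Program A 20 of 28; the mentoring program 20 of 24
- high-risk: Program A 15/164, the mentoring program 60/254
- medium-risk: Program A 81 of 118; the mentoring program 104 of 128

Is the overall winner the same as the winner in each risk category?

Low-risk: Program A 20/28 = 71.4%, the mentoring program 20/24 = 83.3% → the mentoring program
High-risk: Program A 15/164 = 9.1%, the mentoring program 60/254 = 23.6% → the mentoring program
Medium-risk: Program A 81/118 = 68.6%, the mentoring program 104/128 = 81.2% → the mentoring program
Overall: Program A 116/310 = 37.4%, the mentoring program 184/406 = 45.3% → the mentoring program
The mentoring program wins overall and in every risk group — no reversal.

Yes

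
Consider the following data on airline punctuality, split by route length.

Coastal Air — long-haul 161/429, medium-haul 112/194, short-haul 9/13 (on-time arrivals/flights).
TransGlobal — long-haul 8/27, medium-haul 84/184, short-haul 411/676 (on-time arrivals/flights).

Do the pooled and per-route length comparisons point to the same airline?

No

Long-haul: Coastal Air 161/429 = 37.5%, TransGlobal 8/27 = 29.6% → Coastal Air
Medium-haul: Coastal Air 112/194 = 57.7%, TransGlobal 84/184 = 45.7% → Coastal Air
Short-haul: Coastal Air 9/13 = 69.2%, TransGlobal 411/676 = 60.8% → Coastal Air
Overall: Coastal Air 282/636 = 44.3%, TransGlobal 503/887 = 56.7% → TransGlobal
Coastal Air wins each route group but TransGlobal wins overall — the comparison reverses. Coastal Air's flights skew toward long-haul, which has a lower base rate.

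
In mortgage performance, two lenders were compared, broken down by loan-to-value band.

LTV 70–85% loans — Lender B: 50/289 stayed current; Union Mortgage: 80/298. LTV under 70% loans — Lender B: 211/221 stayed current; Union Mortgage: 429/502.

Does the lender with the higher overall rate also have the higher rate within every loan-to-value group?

No

LTV 70–85%: Lender B 50/289 = 17.3%, Union Mortgage 80/298 = 26.8% → Union Mortgage
LTV under 70%: Lender B 211/221 = 95.5%, Union Mortgage 429/502 = 85.5% → Lender B
Overall: Lender B 261/510 = 51.2%, Union Mortgage 509/800 = 63.6% → Union Mortgage
Neither sweeps: Lender B wins 1 of 2 groups, Union Mortgage wins 1. Union Mortgage wins overall but not every group — no Simpson reversal.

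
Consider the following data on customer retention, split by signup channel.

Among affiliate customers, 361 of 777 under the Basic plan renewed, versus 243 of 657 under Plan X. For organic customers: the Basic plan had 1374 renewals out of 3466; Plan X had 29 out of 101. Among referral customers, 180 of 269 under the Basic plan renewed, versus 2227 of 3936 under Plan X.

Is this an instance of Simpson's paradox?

Affiliate: the Basic plan 361/777 = 46.5%, Plan X 243/657 = 37.0% → the Basic plan
Organic: the Basic plan 1374/3466 = 39.6%, Plan X 29/101 = 28.7% → the Basic plan
Referral: the Basic plan 180/269 = 66.9%, Plan X 2227/3936 = 56.6% → the Basic plan
Overall: the Basic plan 1915/4512 = 42.4%, Plan X 2499/4694 = 53.2% → Plan X
The Basic plan wins each signup group but Plan X wins overall — the comparison reverses. The Basic plan's customers skew toward organic, which has a lower base rate.

Yes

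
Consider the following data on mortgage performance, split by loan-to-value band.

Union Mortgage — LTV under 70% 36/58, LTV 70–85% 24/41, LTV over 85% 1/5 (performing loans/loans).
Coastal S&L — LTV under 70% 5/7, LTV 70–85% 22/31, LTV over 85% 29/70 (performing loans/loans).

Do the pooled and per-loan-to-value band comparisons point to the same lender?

LTV under 70%: Union Mortgage 36/58 = 62.1%, Coastal S&L 5/7 = 71.4% → Coastal S&L
LTV 70–85%: Union Mortgage 24/41 = 58.5%, Coastal S&L 22/31 = 71.0% → Coastal S&L
LTV over 85%: Union Mortgage 1/5 = 20.0%, Coastal S&L 29/70 = 41.4% → Coastal S&L
Overall: Union Mortgage 61/104 = 58.7%, Coastal S&L 56/108 = 51.9% → Union Mortgage
Coastal S&L wins each loan-to-value group but Union Mortgage wins overall — the comparison reverses. Coastal S&L's loans skew toward LTV over 85%, which has a lower base rate.

No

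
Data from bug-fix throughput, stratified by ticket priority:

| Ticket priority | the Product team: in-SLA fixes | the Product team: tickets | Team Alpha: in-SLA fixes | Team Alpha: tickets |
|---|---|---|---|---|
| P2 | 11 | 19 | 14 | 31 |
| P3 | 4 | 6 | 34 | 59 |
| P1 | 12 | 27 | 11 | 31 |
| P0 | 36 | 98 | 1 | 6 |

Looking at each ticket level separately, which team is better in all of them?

P2: the Product team 11/19 = 57.9%, Team Alpha 14/31 = 45.2% → the Product team
P3: the Product team 4/6 = 66.7%, Team Alpha 34/59 = 57.6% → the Product team
P1: the Product team 12/27 = 44.4%, Team Alpha 11/31 = 35.5% → the Product team
P0: the Product team 36/98 = 36.7%, Team Alpha 1/6 = 16.7% → the Product team
The Product team has the higher rate in all 4 groups.

the Product team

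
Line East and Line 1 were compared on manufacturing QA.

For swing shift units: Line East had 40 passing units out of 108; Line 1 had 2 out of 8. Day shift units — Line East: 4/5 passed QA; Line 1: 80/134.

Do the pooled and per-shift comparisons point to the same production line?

No

Swing shift: Line East 40/108 = 37.0%, Line 1 2/8 = 25.0% → Line East
Day shift: Line East 4/5 = 80.0%, Line 1 80/134 = 59.7% → Line East
Overall: Line East 44/113 = 38.9%, Line 1 82/142 = 57.7% → Line 1
Line East wins each shift group but Line 1 wins overall — the comparison reverses. Line East's units skew toward swing shift, which has a lower base rate.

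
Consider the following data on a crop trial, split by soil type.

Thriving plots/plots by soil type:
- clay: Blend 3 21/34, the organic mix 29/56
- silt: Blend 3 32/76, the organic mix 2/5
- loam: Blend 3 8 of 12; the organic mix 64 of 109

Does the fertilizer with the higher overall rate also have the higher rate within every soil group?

Clay: Blend 3 21/34 = 61.8%, the organic mix 29/56 = 51.8% → Blend 3
Silt: Blend 3 32/76 = 42.1%, the organic mix 2/5 = 40.0% → Blend 3
Loam: Blend 3 8/12 = 66.7%, the organic mix 64/109 = 58.7% → Blend 3
Overall: Blend 3 61/122 = 50.0%, the organic mix 95/170 = 55.9% → the organic mix
Blend 3 wins each soil group but the organic mix wins overall — the comparison reverses. Blend 3's plots skew toward silt, which has a lower base rate.

No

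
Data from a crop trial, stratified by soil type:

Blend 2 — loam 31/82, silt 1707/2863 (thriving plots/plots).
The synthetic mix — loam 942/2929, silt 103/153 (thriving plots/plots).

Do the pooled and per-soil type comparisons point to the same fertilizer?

No

Loam: Blend 2 31/82 = 37.8%, the synthetic mix 942/2929 = 32.2% → Blend 2
Silt: Blend 2 1707/2863 = 59.6%, the synthetic mix 103/153 = 67.3% → the synthetic mix
Overall: Blend 2 1738/2945 = 59.0%, the synthetic mix 1045/3082 = 33.9% → Blend 2
Neither sweeps: Blend 2 wins 1 of 2 groups, the synthetic mix wins 1. Blend 2 wins overall but not every group — no Simpson reversal.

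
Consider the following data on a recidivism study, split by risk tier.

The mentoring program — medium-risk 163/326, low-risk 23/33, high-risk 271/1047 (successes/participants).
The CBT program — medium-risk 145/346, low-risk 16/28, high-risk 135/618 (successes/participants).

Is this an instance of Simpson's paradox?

No

Medium-risk: the mentoring program 163/326 = 50.0%, the CBT program 145/346 = 41.9% → the mentoring program
Low-risk: the mentoring program 23/33 = 69.7%, the CBT program 16/28 = 57.1% → the mentoring program
High-risk: the mentoring program 271/1047 = 25.9%, the CBT program 135/618 = 21.8% → the mentoring program
Overall: the mentoring program 457/1406 = 32.5%, the CBT program 296/992 = 29.8% → the mentoring program
The mentoring program wins overall and in every risk group — no reversal.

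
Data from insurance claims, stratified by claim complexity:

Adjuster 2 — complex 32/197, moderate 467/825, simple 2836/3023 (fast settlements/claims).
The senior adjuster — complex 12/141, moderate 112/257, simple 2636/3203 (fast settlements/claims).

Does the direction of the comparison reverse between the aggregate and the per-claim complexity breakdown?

Complex: Adjuster 2 32/197 = 16.2%, the senior adjuster 12/141 = 8.5% → Adjuster 2
Moderate: Adjuster 2 467/825 = 56.6%, the senior adjuster 112/257 = 43.6% → Adjuster 2
Simple: Adjuster 2 2836/3023 = 93.8%, the senior adjuster 2636/3203 = 82.3% → Adjuster 2
Overall: Adjuster 2 3335/4045 = 82.4%, the senior adjuster 2760/3601 = 76.6% → Adjuster 2
Adjuster 2 wins overall and in every claim group — no reversal.

No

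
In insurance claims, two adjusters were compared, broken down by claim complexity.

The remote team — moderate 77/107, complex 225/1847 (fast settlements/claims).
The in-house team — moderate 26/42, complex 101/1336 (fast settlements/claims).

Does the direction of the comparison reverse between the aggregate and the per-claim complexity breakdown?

Moderate: the remote team 77/107 = 72.0%, the in-house team 26/42 = 61.9% → the remote team
Complex: the remote team 225/1847 = 12.2%, the in-house team 101/1336 = 7.6% → the remote team
Overall: the remote team 302/1954 = 15.5%, the in-house team 127/1378 = 9.2% → the remote team
The remote team wins overall and in every claim group — no reversal.

No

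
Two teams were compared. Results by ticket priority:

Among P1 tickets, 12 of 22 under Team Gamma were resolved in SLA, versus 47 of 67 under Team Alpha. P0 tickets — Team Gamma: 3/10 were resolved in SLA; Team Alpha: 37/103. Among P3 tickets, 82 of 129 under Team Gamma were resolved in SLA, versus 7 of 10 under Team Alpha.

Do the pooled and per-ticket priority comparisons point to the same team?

No

P1: Team Gamma 12/22 = 54.5%, Team Alpha 47/67 = 70.1% → Team Alpha
P0: Team Gamma 3/10 = 30.0%, Team Alpha 37/103 = 35.9% → Team Alpha
P3: Team Gamma 82/129 = 63.6%, Team Alpha 7/10 = 70.0% → Team Alpha
Overall: Team Gamma 97/161 = 60.2%, Team Alpha 91/180 = 50.6% → Team Gamma
Team Alpha wins each ticket group but Team Gamma wins overall — the comparison reverses. Team Alpha's tickets skew toward P0, which has a lower base rate.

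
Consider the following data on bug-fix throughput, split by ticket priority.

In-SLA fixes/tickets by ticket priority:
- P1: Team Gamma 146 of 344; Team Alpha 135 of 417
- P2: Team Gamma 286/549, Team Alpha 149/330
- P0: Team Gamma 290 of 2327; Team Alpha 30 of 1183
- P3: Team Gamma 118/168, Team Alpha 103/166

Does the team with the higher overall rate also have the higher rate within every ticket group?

P1: Team Gamma 146/344 = 42.4%, Team Alpha 135/417 = 32.4% → Team Gamma
P2: Team Gamma 286/549 = 52.1%, Team Alpha 149/330 = 45.2% → Team Gamma
P0: Team Gamma 290/2327 = 12.5%, Team Alpha 30/1183 = 2.5% → Team Gamma
P3: Team Gamma 118/168 = 70.2%, Team Alpha 103/166 = 62.0% → Team Gamma
Overall: Team Gamma 840/3388 = 24.8%, Team Alpha 417/2096 = 19.9% → Team Gamma
Team Gamma wins overall and in every ticket group — no reversal.

Yes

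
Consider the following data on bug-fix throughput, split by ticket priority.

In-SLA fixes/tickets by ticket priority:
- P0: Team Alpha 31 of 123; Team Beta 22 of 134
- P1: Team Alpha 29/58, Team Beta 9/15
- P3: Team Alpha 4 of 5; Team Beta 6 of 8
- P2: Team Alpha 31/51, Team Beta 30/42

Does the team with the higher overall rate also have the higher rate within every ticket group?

No

P0: Team Alpha 31/123 = 25.2%, Team Beta 22/134 = 16.4% → Team Alpha
P1: Team Alpha 29/58 = 50.0%, Team Beta 9/15 = 60.0% → Team Beta
P3: Team Alpha 4/5 = 80.0%, Team Beta 6/8 = 75.0% → Team Alpha
P2: Team Alpha 31/51 = 60.8%, Team Beta 30/42 = 71.4% → Team Beta
Overall: Team Alpha 95/237 = 40.1%, Team Beta 67/199 = 33.7% → Team Alpha
Neither sweeps: Team Alpha wins 2 of 4 groups, Team Beta wins 2. Team Alpha wins overall but not every group — no Simpson reversal.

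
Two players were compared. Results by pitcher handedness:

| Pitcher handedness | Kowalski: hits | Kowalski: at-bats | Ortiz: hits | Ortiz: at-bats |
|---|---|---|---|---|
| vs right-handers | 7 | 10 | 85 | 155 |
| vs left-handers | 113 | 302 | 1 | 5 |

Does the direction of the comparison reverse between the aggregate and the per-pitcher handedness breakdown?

Vs right-handers: Kowalski 7/10 = 70.0%, Ortiz 85/155 = 54.8% → Kowalski
Vs left-handers: Kowalski 113/302 = 37.4%, Ortiz 1/5 = 20.0% → Kowalski
Overall: Kowalski 120/312 = 38.5%, Ortiz 86/160 = 53.8% → Ortiz
Kowalski wins each pitcher group but Ortiz wins overall — the comparison reverses. Kowalski's at-bats skew toward vs left-handers, which has a lower base rate.

Yes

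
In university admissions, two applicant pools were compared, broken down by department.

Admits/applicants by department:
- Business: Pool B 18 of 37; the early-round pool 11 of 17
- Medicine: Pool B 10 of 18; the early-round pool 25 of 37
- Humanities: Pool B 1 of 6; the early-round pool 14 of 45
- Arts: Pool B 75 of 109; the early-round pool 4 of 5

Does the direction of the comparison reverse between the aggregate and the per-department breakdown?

Business: Pool B 18/37 = 48.6%, the early-round pool 11/17 = 64.7% → the early-round pool
Medicine: Pool B 10/18 = 55.6%, the early-round pool 25/37 = 67.6% → the early-round pool
Humanities: Pool B 1/6 = 16.7%, the early-round pool 14/45 = 31.1% → the early-round pool
Arts: Pool B 75/109 = 68.8%, the early-round pool 4/5 = 80.0% → the early-round pool
Overall: Pool B 104/170 = 61.2%, the early-round pool 54/104 = 51.9% → Pool B
The early-round pool wins each department group but Pool B wins overall — the comparison reverses. The early-round pool's applicants skew toward Humanities, which has a lower base rate.

Yes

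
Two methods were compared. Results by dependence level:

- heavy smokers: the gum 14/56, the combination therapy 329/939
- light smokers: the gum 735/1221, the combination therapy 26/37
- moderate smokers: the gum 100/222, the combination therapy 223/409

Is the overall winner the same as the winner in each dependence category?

Heavy smokers: the gum 14/56 = 25.0%, the combination therapy 329/939 = 35.0% → the combination therapy
Light smokers: the gum 735/1221 = 60.2%, the combination therapy 26/37 = 70.3% → the combination therapy
Moderate smokers: the gum 100/222 = 45.0%, the combination therapy 223/409 = 54.5% → the combination therapy
Overall: the gum 849/1499 = 56.6%, the combination therapy 578/1385 = 41.7% → the gum
The combination therapy wins each dependence group but the gum wins overall — the comparison reverses. The combination therapy's participants skew toward heavy smokers, which has a lower base rate.

No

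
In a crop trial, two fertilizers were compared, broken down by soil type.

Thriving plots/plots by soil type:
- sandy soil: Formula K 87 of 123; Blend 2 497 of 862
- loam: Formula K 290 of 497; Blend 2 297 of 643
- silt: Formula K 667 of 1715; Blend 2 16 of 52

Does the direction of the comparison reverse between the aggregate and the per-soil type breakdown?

Sandy soil: Formula K 87/123 = 70.7%, Blend 2 497/862 = 57.7% → Formula K
Loam: Formula K 290/497 = 58.4%, Blend 2 297/643 = 46.2% → Formula K
Silt: Formula K 667/1715 = 38.9%, Blend 2 16/52 = 30.8% → Formula K
Overall: Formula K 1044/2335 = 44.7%, Blend 2 810/1557 = 52.0% → Blend 2
Formula K wins each soil group but Blend 2 wins overall — the comparison reverses. Formula K's plots skew toward silt, which has a lower base rate.

Yes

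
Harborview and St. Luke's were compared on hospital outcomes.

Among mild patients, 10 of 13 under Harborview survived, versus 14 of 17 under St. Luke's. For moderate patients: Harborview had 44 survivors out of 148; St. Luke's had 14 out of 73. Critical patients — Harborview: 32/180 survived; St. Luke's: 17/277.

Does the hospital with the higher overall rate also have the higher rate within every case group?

Mild: Harborview 10/13 = 76.9%, St. Luke's 14/17 = 82.4% → St. Luke's
Moderate: Harborview 44/148 = 29.7%, St. Luke's 14/73 = 19.2% → Harborview
Critical: Harborview 32/180 = 17.8%, St. Luke's 17/277 = 6.1% → Harborview
Overall: Harborview 86/341 = 25.2%, St. Luke's 45/367 = 12.3% → Harborview
Neither sweeps: Harborview wins 2 of 3 groups, St. Luke's wins 1. Harborview wins overall but not every group — no Simpson reversal.

No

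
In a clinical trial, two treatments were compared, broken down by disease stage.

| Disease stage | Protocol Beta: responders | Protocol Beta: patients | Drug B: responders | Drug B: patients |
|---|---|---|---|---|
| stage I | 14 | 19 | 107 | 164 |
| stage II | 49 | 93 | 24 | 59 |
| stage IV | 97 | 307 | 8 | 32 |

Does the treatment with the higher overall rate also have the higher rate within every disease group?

Stage I: Protocol Beta 14/19 = 73.7%, Drug B 107/164 = 65.2% → Protocol Beta
Stage II: Protocol Beta 49/93 = 52.7%, Drug B 24/59 = 40.7% → Protocol Beta
Stage IV: Protocol Beta 97/307 = 31.6%, Drug B 8/32 = 25.0% → Protocol Beta
Overall: Protocol Beta 160/419 = 38.2%, Drug B 139/255 = 54.5% → Drug B
Protocol Beta wins each disease group but Drug B wins overall — the comparison reverses. Protocol Beta's patients skew toward stage IV, which has a lower base rate.

No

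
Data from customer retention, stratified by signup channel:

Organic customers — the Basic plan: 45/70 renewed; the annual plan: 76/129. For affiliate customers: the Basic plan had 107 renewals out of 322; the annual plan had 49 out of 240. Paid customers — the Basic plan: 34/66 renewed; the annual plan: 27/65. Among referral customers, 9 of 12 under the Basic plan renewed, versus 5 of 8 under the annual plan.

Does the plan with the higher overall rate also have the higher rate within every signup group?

Organic: the Basic plan 45/70 = 64.3%, the annual plan 76/129 = 58.9% → the Basic plan
Affiliate: the Basic plan 107/322 = 33.2%, the annual plan 49/240 = 20.4% → the Basic plan
Paid: the Basic plan 34/66 = 51.5%, the annual plan 27/65 = 41.5% → the Basic plan
Referral: the Basic plan 9/12 = 75.0%, the annual plan 5/8 = 62.5% → the Basic plan
Overall: the Basic plan 195/470 = 41.5%, the annual plan 157/442 = 35.5% → the Basic plan
The Basic plan wins overall and in every signup group — no reversal.

Yes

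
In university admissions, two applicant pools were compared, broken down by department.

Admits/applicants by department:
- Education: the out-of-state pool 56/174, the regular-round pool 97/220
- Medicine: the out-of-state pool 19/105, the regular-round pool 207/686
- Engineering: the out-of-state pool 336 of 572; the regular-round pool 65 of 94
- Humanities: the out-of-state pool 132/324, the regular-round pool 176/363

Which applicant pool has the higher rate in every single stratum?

the regular-round pool

Education: the out-of-state pool 56/174 = 32.2%, the regular-round pool 97/220 = 44.1% → the regular-round pool
Medicine: the out-of-state pool 19/105 = 18.1%, the regular-round pool 207/686 = 30.2% → the regular-round pool
Engineering: the out-of-state pool 336/572 = 58.7%, the regular-round pool 65/94 = 69.1% → the regular-round pool
Humanities: the out-of-state pool 132/324 = 40.7%, the regular-round pool 176/363 = 48.5% → the regular-round pool
The regular-round pool has the higher rate in all 4 groups.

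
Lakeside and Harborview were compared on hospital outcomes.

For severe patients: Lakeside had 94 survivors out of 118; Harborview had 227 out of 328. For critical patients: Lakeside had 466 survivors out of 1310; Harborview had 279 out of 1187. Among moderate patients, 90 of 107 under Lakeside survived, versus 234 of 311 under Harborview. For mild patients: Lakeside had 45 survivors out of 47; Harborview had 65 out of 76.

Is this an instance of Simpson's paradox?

Severe: Lakeside 94/118 = 79.7%, Harborview 227/328 = 69.2% → Lakeside
Critical: Lakeside 466/1310 = 35.6%, Harborview 279/1187 = 23.5% → Lakeside
Moderate: Lakeside 90/107 = 84.1%, Harborview 234/311 = 75.2% → Lakeside
Mild: Lakeside 45/47 = 95.7%, Harborview 65/76 = 85.5% → Lakeside
Overall: Lakeside 695/1582 = 43.9%, Harborview 805/1902 = 42.3% → Lakeside
Lakeside wins overall and in every case group — no reversal.

No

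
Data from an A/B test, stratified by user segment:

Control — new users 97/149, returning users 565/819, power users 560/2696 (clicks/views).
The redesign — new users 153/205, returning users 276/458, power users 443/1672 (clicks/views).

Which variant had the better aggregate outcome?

New users: Control 97/149 = 65.1%, the redesign 153/205 = 74.6% → the redesign
Returning users: Control 565/819 = 69.0%, the redesign 276/458 = 60.3% → Control
Power users: Control 560/2696 = 20.8%, the redesign 443/1672 = 26.5% → the redesign
Overall: Control 1222/3664 = 33.4%, the redesign 872/2335 = 37.3% → the redesign
(Neither sweeps every user group, but the redesign has the higher pooled rate.)

the redesign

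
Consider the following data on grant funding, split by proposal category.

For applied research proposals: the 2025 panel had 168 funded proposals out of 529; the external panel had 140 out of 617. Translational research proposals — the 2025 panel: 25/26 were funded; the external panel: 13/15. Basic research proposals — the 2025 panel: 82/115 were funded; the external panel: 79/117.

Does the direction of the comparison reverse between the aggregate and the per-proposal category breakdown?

No

Applied research: the 2025 panel 168/529 = 31.8%, the external panel 140/617 = 22.7% → the 2025 panel
Translational research: the 2025 panel 25/26 = 96.2%, the external panel 13/15 = 86.7% → the 2025 panel
Basic research: the 2025 panel 82/115 = 71.3%, the external panel 79/117 = 67.5% → the 2025 panel
Overall: the 2025 panel 275/670 = 41.0%, the external panel 232/749 = 31.0% → the 2025 panel
The 2025 panel wins overall and in every proposal group — no reversal.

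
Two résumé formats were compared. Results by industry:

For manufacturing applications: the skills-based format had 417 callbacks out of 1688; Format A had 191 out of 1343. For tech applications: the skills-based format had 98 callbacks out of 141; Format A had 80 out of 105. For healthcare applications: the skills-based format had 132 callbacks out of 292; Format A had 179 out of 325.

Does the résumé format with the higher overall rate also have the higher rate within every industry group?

Manufacturing: the skills-based format 417/1688 = 24.7%, Format A 191/1343 = 14.2% → the skills-based format
Tech: the skills-based format 98/141 = 69.5%, Format A 80/105 = 76.2% → Format A
Healthcare: the skills-based format 132/292 = 45.2%, Format A 179/325 = 55.1% → Format A
Overall: the skills-based format 647/2121 = 30.5%, Format A 450/1773 = 25.4% → the skills-based format
Neither sweeps: the skills-based format wins 1 of 3 groups, Format A wins 2. The skills-based format wins overall but not every group — no Simpson reversal.

No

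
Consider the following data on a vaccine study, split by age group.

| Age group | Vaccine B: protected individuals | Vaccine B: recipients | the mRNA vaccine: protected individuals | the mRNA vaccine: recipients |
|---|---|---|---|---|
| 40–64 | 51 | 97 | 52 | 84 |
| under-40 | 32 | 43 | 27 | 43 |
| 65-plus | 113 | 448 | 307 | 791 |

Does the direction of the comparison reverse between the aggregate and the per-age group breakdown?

40–64: Vaccine B 51/97 = 52.6%, the mRNA vaccine 52/84 = 61.9% → the mRNA vaccine
Under-40: Vaccine B 32/43 = 74.4%, the mRNA vaccine 27/43 = 62.8% → Vaccine B
65-plus: Vaccine B 113/448 = 25.2%, the mRNA vaccine 307/791 = 38.8% → the mRNA vaccine
Overall: Vaccine B 196/588 = 33.3%, the mRNA vaccine 386/918 = 42.0% → the mRNA vaccine
Neither sweeps: Vaccine B wins 1 of 3 groups, the mRNA vaccine wins 2. The mRNA vaccine wins overall but not every group — no Simpson reversal.

No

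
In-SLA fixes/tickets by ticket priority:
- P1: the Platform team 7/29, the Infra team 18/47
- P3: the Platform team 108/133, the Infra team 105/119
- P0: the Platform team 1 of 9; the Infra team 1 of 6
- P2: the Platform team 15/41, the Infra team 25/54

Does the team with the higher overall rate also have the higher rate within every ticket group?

P1: the Platform team 7/29 = 24.1%, the Infra team 18/47 = 38.3% → the Infra team
P3: the Platform team 108/133 = 81.2%, the Infra team 105/119 = 88.2% → the Infra team
P0: the Platform team 1/9 = 11.1%, the Infra team 1/6 = 16.7% → the Infra team
P2: the Platform team 15/41 = 36.6%, the Infra team 25/54 = 46.3% → the Infra team
Overall: the Platform team 131/212 = 61.8%, the Infra team 149/226 = 65.9% → the Infra team
The Infra team wins overall and in every ticket group — no reversal.

Yes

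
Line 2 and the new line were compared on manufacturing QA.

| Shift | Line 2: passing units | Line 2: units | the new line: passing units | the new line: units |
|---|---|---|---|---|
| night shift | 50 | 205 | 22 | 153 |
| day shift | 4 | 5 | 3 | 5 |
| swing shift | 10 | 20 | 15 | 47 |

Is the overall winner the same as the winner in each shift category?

Night shift: Line 2 50/205 = 24.4%, the new line 22/153 = 14.4% → Line 2
Day shift: Line 2 4/5 = 80.0%, the new line 3/5 = 60.0% → Line 2
Swing shift: Line 2 10/20 = 50.0%, the new line 15/47 = 31.9% → Line 2
Overall: Line 2 64/230 = 27.8%, the new line 40/205 = 19.5% → Line 2
Line 2 wins overall and in every shift group — no reversal.

Yes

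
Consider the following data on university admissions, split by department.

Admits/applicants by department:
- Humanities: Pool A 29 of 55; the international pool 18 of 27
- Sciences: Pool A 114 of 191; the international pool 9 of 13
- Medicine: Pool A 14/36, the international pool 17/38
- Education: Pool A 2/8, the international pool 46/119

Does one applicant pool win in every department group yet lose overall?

Humanities: Pool A 29/55 = 52.7%, the international pool 18/27 = 66.7% → the international pool
Sciences: Pool A 114/191 = 59.7%, the international pool 9/13 = 69.2% → the international pool
Medicine: Pool A 14/36 = 38.9%, the international pool 17/38 = 44.7% → the international pool
Education: Pool A 2/8 = 25.0%, the international pool 46/119 = 38.7% → the international pool
Overall: Pool A 159/290 = 54.8%, the international pool 90/197 = 45.7% → Pool A
The international pool wins each department group but Pool A wins overall — the comparison reverses. The international pool's applicants skew toward Education, which has a lower base rate.

Yes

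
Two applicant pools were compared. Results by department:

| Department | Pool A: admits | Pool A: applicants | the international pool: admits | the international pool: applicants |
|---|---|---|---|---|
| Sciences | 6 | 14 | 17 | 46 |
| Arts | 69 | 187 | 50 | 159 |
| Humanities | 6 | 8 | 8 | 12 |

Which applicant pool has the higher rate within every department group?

Sciences: Pool A 6/14 = 42.9%, the international pool 17/46 = 37.0% → Pool A
Arts: Pool A 69/187 = 36.9%, the international pool 50/159 = 31.4% → Pool A
Humanities: Pool A 6/8 = 75.0%, the international pool 8/12 = 66.7% → Pool A
Pool A has the higher rate in all 3 groups.

Pool A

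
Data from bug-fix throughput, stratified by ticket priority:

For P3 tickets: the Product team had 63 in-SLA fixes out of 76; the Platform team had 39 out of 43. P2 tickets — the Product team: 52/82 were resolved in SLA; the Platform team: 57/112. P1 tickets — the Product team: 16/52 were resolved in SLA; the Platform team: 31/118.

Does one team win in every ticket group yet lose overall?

No

P3: the Product team 63/76 = 82.9%, the Platform team 39/43 = 90.7% → the Platform team
P2: the Product team 52/82 = 63.4%, the Platform team 57/112 = 50.9% → the Product team
P1: the Product team 16/52 = 30.8%, the Platform team 31/118 = 26.3% → the Product team
Overall: the Product team 131/210 = 62.4%, the Platform team 127/273 = 46.5% → the Product team
Neither sweeps: the Product team wins 2 of 3 groups, the Platform team wins 1. The Product team wins overall but not every group — no Simpson reversal.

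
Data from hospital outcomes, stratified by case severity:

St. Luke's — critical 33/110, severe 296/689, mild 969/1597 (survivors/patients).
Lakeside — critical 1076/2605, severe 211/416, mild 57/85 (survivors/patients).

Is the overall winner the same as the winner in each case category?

No

Critical: St. Luke's 33/110 = 30.0%, Lakeside 1076/2605 = 41.3% → Lakeside
Severe: St. Luke's 296/689 = 43.0%, Lakeside 211/416 = 50.7% → Lakeside
Mild: St. Luke's 969/1597 = 60.7%, Lakeside 57/85 = 67.1% → Lakeside
Overall: St. Luke's 1298/2396 = 54.2%, Lakeside 1344/3106 = 43.3% → St. Luke's
Lakeside wins each case group but St. Luke's wins overall — the comparison reverses. Lakeside's patients skew toward critical, which has a lower base rate.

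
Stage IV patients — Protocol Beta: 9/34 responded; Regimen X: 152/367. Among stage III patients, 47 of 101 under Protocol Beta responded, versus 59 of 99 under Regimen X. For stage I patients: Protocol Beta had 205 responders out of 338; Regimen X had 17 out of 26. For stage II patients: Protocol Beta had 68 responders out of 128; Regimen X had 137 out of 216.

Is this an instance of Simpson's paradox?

Yes

Stage IV: Protocol Beta 9/34 = 26.5%, Regimen X 152/367 = 41.4% → Regimen X
Stage III: Protocol Beta 47/101 = 46.5%, Regimen X 59/99 = 59.6% → Regimen X
Stage I: Protocol Beta 205/338 = 60.7%, Regimen X 17/26 = 65.4% → Regimen X
Stage II: Protocol Beta 68/128 = 53.1%, Regimen X 137/216 = 63.4% → Regimen X
Overall: Protocol Beta 329/601 = 54.7%, Regimen X 365/708 = 51.6% → Protocol Beta
Regimen X wins each disease group but Protocol Beta wins overall — the comparison reverses. Regimen X's patients skew toward stage IV, which has a lower base rate.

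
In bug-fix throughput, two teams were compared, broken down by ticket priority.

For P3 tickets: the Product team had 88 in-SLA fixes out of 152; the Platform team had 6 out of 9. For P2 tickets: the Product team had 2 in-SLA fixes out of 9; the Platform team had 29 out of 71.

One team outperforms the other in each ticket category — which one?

P3: the Product team 88/152 = 57.9%, the Platform team 6/9 = 66.7% → the Platform team
P2: the Product team 2/9 = 22.2%, the Platform team 29/71 = 40.8% → the Platform team
The Platform team has the higher rate in both groups.

the Platform team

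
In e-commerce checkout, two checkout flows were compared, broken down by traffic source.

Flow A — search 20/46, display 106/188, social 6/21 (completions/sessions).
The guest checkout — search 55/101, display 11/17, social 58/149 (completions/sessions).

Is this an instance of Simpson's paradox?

Yes

Search: Flow A 20/46 = 43.5%, the guest checkout 55/101 = 54.5% → the guest checkout
Display: Flow A 106/188 = 56.4%, the guest checkout 11/17 = 64.7% → the guest checkout
Social: Flow A 6/21 = 28.6%, the guest checkout 58/149 = 38.9% → the guest checkout
Overall: Flow A 132/255 = 51.8%, the guest checkout 124/267 = 46.4% → Flow A
The guest checkout wins each traffic group but Flow A wins overall — the comparison reverses. The guest checkout's sessions skew toward social, which has a lower base rate.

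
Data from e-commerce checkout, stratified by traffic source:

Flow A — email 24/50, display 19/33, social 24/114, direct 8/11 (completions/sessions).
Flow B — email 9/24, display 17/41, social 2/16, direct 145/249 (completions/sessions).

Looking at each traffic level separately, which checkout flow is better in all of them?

Email: Flow A 24/50 = 48.0%, Flow B 9/24 = 37.5% → Flow A
Display: Flow A 19/33 = 57.6%, Flow B 17/41 = 41.5% → Flow A
Social: Flow A 24/114 = 21.1%, Flow B 2/16 = 12.5% → Flow A
Direct: Flow A 8/11 = 72.7%, Flow B 145/249 = 58.2% → Flow A
Flow A has the higher rate in all 4 groups.

Flow A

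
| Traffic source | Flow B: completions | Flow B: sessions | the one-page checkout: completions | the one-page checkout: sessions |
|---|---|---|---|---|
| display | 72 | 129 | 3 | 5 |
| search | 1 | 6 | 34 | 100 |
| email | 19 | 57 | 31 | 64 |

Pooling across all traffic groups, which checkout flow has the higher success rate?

Display: Flow B 72/129 = 55.8%, the one-page checkout 3/5 = 60.0% → the one-page checkout
Search: Flow B 1/6 = 16.7%, the one-page checkout 34/100 = 34.0% → the one-page checkout
Email: Flow B 19/57 = 33.3%, the one-page checkout 31/64 = 48.4% → the one-page checkout
Overall: Flow B 92/192 = 47.9%, the one-page checkout 68/169 = 40.2% → Flow B
(The one-page checkout wins every traffic group but Flow B wins overall — the one-page checkout's sessions skew toward the low-rate search group.)

Flow B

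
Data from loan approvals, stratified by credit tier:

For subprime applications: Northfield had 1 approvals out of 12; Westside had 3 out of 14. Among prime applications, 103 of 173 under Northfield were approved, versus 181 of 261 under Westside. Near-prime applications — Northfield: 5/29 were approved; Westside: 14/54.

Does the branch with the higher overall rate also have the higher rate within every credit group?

Subprime: Northfield 1/12 = 8.3%, Westside 3/14 = 21.4% → Westside
Prime: Northfield 103/173 = 59.5%, Westside 181/261 = 69.3% → Westside
Near-prime: Northfield 5/29 = 17.2%, Westside 14/54 = 25.9% → Westside
Overall: Northfield 109/214 = 50.9%, Westside 198/329 = 60.2% → Westside
Westside wins overall and in every credit group — no reversal.

Yes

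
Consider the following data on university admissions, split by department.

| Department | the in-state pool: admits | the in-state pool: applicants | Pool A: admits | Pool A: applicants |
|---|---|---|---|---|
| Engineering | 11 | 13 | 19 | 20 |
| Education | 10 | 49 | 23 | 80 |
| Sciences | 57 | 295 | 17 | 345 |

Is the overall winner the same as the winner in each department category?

Engineering: the in-state pool 11/13 = 84.6%, Pool A 19/20 = 95.0% → Pool A
Education: the in-state pool 10/49 = 20.4%, Pool A 23/80 = 28.8% → Pool A
Sciences: the in-state pool 57/295 = 19.3%, Pool A 17/345 = 4.9% → the in-state pool
Overall: the in-state pool 78/357 = 21.8%, Pool A 59/445 = 13.3% → the in-state pool
Neither sweeps: the in-state pool wins 1 of 3 groups, Pool A wins 2. The in-state pool wins overall but not every group — no Simpson reversal.

No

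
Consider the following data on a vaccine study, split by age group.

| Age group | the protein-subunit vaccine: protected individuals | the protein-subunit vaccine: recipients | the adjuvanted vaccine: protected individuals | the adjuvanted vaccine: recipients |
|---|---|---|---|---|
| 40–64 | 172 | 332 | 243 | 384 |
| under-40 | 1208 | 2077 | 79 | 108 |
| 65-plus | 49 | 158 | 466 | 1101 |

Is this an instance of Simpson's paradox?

40–64: the protein-subunit vaccine 172/332 = 51.8%, the adjuvanted vaccine 243/384 = 63.3% → the adjuvanted vaccine
Under-40: the protein-subunit vaccine 1208/2077 = 58.2%, the adjuvanted vaccine 79/108 = 73.1% → the adjuvanted vaccine
65-plus: the protein-subunit vaccine 49/158 = 31.0%, the adjuvanted vaccine 466/1101 = 42.3% → the adjuvanted vaccine
Overall: the protein-subunit vaccine 1429/2567 = 55.7%, the adjuvanted vaccine 788/1593 = 49.5% → the protein-subunit vaccine
The adjuvanted vaccine wins each age group but the protein-subunit vaccine wins overall — the comparison reverses. The adjuvanted vaccine's recipients skew toward 65-plus, which has a lower base rate.

Yes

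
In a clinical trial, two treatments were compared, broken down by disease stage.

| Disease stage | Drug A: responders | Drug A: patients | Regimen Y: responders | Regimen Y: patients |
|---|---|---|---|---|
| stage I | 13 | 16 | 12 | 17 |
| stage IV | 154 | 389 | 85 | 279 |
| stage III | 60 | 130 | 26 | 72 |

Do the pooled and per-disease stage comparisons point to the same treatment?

Stage I: Drug A 13/16 = 81.2%, Regimen Y 12/17 = 70.6% → Drug A
Stage IV: Drug A 154/389 = 39.6%, Regimen Y 85/279 = 30.5% → Drug A
Stage III: Drug A 60/130 = 46.2%, Regimen Y 26/72 = 36.1% → Drug A
Overall: Drug A 227/535 = 42.4%, Regimen Y 123/368 = 33.4% → Drug A
Drug A wins overall and in every disease group — no reversal.

Yes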